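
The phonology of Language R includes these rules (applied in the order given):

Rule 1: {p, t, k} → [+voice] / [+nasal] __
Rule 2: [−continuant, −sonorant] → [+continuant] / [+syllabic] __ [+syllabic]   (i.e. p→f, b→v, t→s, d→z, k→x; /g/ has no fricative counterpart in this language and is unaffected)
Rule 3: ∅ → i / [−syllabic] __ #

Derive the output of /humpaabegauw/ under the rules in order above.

Rule 1 (post-nasal voicing): /p/ is a voiceless stop immediately after the nasal /m/, so it voices to [b]. /humpaabegauw/ → humbaabegauw.
Rule 2 (intervocalic spirantization): /b/ is a stop between vowels /a/ and /e/, so it spirantizes to the fricative [v]. /humbaabegauw/ → humbaavegauw.
Rule 3 (final i-epenthesis): the form ends in the consonant /w/, so [i] is inserted word-finally. /humbaavegauw/ → humbaavegauwi.

humbaavegauwi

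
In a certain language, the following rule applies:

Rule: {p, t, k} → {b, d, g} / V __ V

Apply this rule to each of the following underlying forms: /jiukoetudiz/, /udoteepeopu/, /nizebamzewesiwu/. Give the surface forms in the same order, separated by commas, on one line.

/jiukoetudiz/: /k/ is a voiceless stop between vowels /u/ and /o/, so it voices to [g]. /t/ is a voiceless stop between vowels /e/ and /u/, so it voices to [d]. → [jiugoedudiz].
/udoteepeopu/: /t/ is a voiceless stop between vowels /o/ and /e/, so it voices to [d]. /p/ is a voiceless stop between vowels /e/ and /e/, so it voices to [b]. /p/ is a voiceless stop between vowels /o/ and /u/, so it voices to [b]. → [udodeebeobu].
/nizebamzewesiwu/: the rule's environment is not met; surfaces unchanged as [nizebamzewesiwu].

jiugoedudiz, udodeebeobu, nizebamzewesiwu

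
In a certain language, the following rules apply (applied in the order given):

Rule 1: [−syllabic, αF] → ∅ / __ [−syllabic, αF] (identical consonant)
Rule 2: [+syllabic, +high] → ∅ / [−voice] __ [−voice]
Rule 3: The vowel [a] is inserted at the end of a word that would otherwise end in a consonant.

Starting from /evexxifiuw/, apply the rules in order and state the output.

evexfiuwa

Rule 1 (degemination): /xx/ is a geminate; the first /x/ deletes. /evexxifiuw/ → evexifiuw.
Rule 2 (high vowel syncope): /i/ is a high vowel flanked by voiceless consonants /x/ and /f/, so it deletes. /evexifiuw/ → evexfiuw.
Rule 3 (final a-epenthesis): the form ends in the consonant /w/, so [a] is inserted word-finally. /evexfiuw/ → evexfiuwa.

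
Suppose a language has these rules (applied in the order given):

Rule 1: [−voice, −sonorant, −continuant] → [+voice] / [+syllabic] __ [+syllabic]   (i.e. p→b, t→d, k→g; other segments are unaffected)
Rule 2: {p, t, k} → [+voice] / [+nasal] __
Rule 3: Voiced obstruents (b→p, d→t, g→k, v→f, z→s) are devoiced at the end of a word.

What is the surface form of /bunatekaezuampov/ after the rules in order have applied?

Rule 1 (intervocalic voicing): /t/ is a voiceless stop between vowels /a/ and /e/, so it voices to [d]. /k/ is a voiceless stop between vowels /e/ and /a/, so it voices to [g]. /bunatekaezuampov/ → bunadegaezuampov.
Rule 2 (post-nasal voicing): /p/ is a voiceless stop immediately after the nasal /m/, so it voices to [b]. /bunadegaezuampov/ → bunadegaezuambov.
Rule 3 (final devoicing): /v/ is a voiced obstruent in word-final position, so it devoices to [f]. /bunadegaezuambov/ → bunadegaezuambof.

bunadegaezuambof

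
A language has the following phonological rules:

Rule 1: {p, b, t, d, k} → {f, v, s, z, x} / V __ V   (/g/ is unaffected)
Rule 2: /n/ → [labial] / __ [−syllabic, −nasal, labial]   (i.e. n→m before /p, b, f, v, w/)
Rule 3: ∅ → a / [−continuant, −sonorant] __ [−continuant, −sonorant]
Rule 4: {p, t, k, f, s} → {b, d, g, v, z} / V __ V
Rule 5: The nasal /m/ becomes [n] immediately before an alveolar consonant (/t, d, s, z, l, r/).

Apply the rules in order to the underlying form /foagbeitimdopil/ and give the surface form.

Rule 1 (intervocalic spirantization): /t/ is a stop between vowels /i/ and /i/, so it spirantizes to the fricative [s]. /p/ is a stop between vowels /o/ and /i/, so it spirantizes to the fricative [f]. /foagbeitimdopil/ → foagbeisimdofil.
Rule 2 (nasal place assimilation): no segment meets the environment; /foagbeisimdofil/ is unchanged.
Rule 3 (stop-cluster a-epenthesis): /g/ and /b/ form a stop–stop cluster, so [a] is inserted between them. /foagbeisimdofil/ → foagabeisimdofil.
Rule 4 (intervocalic voicing): /s/ is a voiceless obstruent between vowels /i/ and /i/, so it voices to [z]. /f/ is a voiceless obstruent between vowels /o/ and /i/, so it voices to [v]. /foagabeisimdofil/ → foagabeizimdovil.
Rule 5 (nasal place assimilation): /m/ precedes the alveolar consonant /d/, so it assimilates in place to [n]. /foagabeizimdovil/ → foagabeizindovil.

foagabeizindovil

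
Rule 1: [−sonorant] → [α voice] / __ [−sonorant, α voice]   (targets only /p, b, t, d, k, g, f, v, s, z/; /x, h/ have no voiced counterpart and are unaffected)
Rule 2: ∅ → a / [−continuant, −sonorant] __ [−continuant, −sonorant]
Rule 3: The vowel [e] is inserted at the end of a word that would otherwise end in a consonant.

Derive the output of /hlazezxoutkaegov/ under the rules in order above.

hlazesxoutakaegove

Rule 1 (regressive voicing assimilation): /z/ precedes the voiceless obstruent /x/, so it devoices to [s] by assimilation. /hlazezxoutkaegov/ → hlazesxoutkaegov.
Rule 2 (stop-cluster a-epenthesis): /t/ and /k/ form a stop–stop cluster, so [a] is inserted between them. /hlazesxoutkaegov/ → hlazesxoutakaegov.
Rule 3 (final e-epenthesis): the form ends in the consonant /v/, so [e] is inserted word-finally. /hlazesxoutakaegov/ → hlazesxoutakaegove.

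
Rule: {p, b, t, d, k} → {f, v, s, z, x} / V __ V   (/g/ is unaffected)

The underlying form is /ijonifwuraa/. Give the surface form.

No segment of /ijonifwuraa/ meets the structural description of the rule, so the form surfaces unchanged.

ijonifwuraa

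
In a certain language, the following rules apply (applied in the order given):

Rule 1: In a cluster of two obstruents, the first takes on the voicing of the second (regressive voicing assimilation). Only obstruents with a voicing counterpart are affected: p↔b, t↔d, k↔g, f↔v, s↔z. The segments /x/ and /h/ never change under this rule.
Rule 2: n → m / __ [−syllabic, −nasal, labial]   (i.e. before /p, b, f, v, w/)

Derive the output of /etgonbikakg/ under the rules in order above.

Rule 1 (regressive voicing assimilation): /t/ precedes the voiced obstruent /g/, so it voices to [d] by assimilation. /k/ precedes the voiced obstruent /g/, so it voices to [g] by assimilation. /etgonbikakg/ → edgonbikagg.
Rule 2 (nasal place assimilation): /n/ precedes the labial consonant /b/, so it assimilates in place to [m]. /edgonbikagg/ → edgombikagg.

edgombikagg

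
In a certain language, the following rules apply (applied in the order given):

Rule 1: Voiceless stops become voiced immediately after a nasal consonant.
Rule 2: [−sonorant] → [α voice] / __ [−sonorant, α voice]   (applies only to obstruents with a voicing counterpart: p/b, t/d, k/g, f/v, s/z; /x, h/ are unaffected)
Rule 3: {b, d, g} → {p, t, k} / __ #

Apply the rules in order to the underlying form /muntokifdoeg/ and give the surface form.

Rule 1 (post-nasal voicing): /t/ is a voiceless stop immediately after the nasal /n/, so it voices to [d]. /muntokifdoeg/ → mundokifdoeg.
Rule 2 (regressive voicing assimilation): /f/ precedes the voiced obstruent /d/, so it voices to [v] by assimilation. /mundokifdoeg/ → mundokivdoeg.
Rule 3 (final devoicing): /g/ is a voiced stop in word-final position, so it devoices to [k]. /mundokivdoeg/ → mundokivdoek.

mundokivdoek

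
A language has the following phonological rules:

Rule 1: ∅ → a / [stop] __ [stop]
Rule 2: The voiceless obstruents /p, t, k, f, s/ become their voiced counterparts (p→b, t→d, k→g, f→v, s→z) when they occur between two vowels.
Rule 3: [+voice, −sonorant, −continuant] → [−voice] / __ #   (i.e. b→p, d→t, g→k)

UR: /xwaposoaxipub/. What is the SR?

xwabozoaxibup

Rule 1 (stop-cluster a-epenthesis): no segment meets the environment; /xwaposoaxipub/ is unchanged.
Rule 2 (intervocalic voicing): /p/ is a voiceless obstruent between vowels /a/ and /o/, so it voices to [b]. /s/ is a voiceless obstruent between vowels /o/ and /o/, so it voices to [z]. /p/ is a voiceless obstruent between vowels /i/ and /u/, so it voices to [b]. /xwaposoaxipub/ → xwabozoaxibub.
Rule 3 (final devoicing): /b/ is a voiced stop in word-final position, so it devoices to [p]. /xwabozoaxibub/ → xwabozoaxibup.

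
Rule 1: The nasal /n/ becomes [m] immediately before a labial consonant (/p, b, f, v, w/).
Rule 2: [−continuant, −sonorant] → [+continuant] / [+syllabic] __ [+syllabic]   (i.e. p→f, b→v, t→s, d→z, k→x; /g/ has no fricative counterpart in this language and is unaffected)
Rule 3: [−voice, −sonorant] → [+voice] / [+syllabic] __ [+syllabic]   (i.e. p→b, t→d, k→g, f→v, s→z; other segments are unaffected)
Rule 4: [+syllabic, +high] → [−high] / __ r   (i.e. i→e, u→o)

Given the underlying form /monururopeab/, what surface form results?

Rule 1 (nasal place assimilation): no segment meets the environment; /monururopeab/ is unchanged.
Rule 2 (intervocalic spirantization): /p/ is a stop between vowels /o/ and /e/, so it spirantizes to the fricative [f]. /monururopeab/ → monururofeab.
Rule 3 (intervocalic voicing): /f/ is a voiceless obstruent between vowels /o/ and /e/, so it voices to [v]. /monururofeab/ → monururoveab.
Rule 4 (pre-rhotic lowering): /u/ is a high vowel immediately before /r/, so it lowers to [o]. /u/ is a high vowel immediately before /r/, so it lowers to [o]. /monururoveab/ → monororoveab.

monororoveab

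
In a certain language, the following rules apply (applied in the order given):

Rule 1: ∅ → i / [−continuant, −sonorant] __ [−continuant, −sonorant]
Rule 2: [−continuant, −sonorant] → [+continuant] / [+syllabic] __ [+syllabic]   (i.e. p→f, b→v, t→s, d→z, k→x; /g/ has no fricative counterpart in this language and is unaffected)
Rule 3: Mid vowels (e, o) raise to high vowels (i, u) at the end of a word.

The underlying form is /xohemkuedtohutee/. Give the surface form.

Rule 1 (stop-cluster i-epenthesis): /d/ and /t/ form a stop–stop cluster, so [i] is inserted between them. /xohemkuedtohutee/ → xohemkueditohutee.
Rule 2 (intervocalic spirantization): /d/ is a stop between vowels /e/ and /i/, so it spirantizes to the fricative [z]. /t/ is a stop between vowels /i/ and /o/, so it spirantizes to the fricative [s]. /t/ is a stop between vowels /u/ and /e/, so it spirantizes to the fricative [s]. /xohemkueditohutee/ → xohemkuezisohusee.
Rule 3 (final vowel raising): /e/ is a mid vowel in word-final position, so it raises to [i]. /xohemkuezisohusee/ → xohemkuezisohusei.

xohemkuezisohusei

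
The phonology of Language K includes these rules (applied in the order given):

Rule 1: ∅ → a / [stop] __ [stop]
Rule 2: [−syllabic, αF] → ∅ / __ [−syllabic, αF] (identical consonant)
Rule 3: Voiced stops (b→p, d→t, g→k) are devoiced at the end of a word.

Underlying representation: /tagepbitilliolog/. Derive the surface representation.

tagepabitiliolok

Rule 1 (stop-cluster a-epenthesis): /p/ and /b/ form a stop–stop cluster, so [a] is inserted between them. /tagepbitilliolog/ → tagepabitilliolog.
Rule 2 (degemination): /ll/ is a geminate; the first /l/ deletes. /tagepabitilliolog/ → tagepabitiliolog.
Rule 3 (final devoicing): /g/ is a voiced stop in word-final position, so it devoices to [k]. /tagepabitiliolog/ → tagepabitiliolok.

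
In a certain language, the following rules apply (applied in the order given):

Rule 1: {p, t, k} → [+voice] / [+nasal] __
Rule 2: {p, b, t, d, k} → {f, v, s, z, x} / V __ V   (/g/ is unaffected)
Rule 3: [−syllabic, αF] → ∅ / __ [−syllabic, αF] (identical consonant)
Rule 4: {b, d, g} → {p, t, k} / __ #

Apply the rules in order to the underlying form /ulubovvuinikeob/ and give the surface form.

Rule 1 (post-nasal voicing): no segment meets the environment; /ulubovvuinikeob/ is unchanged.
Rule 2 (intervocalic spirantization): /b/ is a stop between vowels /u/ and /o/, so it spirantizes to the fricative [v]. /k/ is a stop between vowels /i/ and /e/, so it spirantizes to the fricative [x]. /ulubovvuinikeob/ → uluvovvuinixeob.
Rule 3 (degemination): /vv/ is a geminate; the first /v/ deletes. /uluvovvuinixeob/ → uluvovuinixeob.
Rule 4 (final devoicing): /b/ is a voiced stop in word-final position, so it devoices to [p]. /uluvovuinixeob/ → uluvovuinixeop.

uluvovuinixeop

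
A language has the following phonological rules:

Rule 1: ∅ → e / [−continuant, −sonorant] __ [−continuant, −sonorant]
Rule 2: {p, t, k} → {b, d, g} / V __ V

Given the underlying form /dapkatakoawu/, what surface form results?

dabegadagoawu

Rule 1 (stop-cluster e-epenthesis): /p/ and /k/ form a stop–stop cluster, so [e] is inserted between them. /dapkatakoawu/ → dapekatakoawu.
Rule 2 (intervocalic voicing): /p/ is a voiceless stop between vowels /a/ and /e/, so it voices to [b]. /k/ is a voiceless stop between vowels /e/ and /a/, so it voices to [g]. /t/ is a voiceless stop between vowels /a/ and /a/, so it voices to [d]. /k/ is a voiceless stop between vowels /a/ and /o/, so it voices to [g]. /dapekatakoawu/ → dabegadagoawu.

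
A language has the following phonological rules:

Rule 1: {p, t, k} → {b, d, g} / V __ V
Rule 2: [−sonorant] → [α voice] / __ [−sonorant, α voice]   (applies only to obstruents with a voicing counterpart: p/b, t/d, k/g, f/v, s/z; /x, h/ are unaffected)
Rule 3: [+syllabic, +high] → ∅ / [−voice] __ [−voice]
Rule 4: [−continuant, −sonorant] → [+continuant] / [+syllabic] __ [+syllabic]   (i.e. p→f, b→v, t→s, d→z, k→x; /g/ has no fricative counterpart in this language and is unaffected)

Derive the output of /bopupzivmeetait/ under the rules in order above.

bovubzivmeezait

Rule 1 (intervocalic voicing): /p/ is a voiceless stop between vowels /o/ and /u/, so it voices to [b]. /t/ is a voiceless stop between vowels /e/ and /a/, so it voices to [d]. /bopupzivmeetait/ → bobupzivmeedait.
Rule 2 (regressive voicing assimilation): /p/ precedes the voiced obstruent /z/, so it voices to [b] by assimilation. /bobupzivmeedait/ → bobubzivmeedait.
Rule 3 (high vowel syncope): no segment meets the environment; /bobubzivmeedait/ is unchanged.
Rule 4 (intervocalic spirantization): /b/ is a stop between vowels /o/ and /u/, so it spirantizes to the fricative [v]. /d/ is a stop between vowels /e/ and /a/, so it spirantizes to the fricative [z]. /bobubzivmeedait/ → bovubzivmeezait.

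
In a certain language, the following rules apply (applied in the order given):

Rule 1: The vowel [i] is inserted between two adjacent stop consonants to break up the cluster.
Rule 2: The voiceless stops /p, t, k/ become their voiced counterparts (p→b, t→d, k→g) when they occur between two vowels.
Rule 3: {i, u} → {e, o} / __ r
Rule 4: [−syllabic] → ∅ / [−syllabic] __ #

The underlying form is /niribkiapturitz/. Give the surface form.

neribigiabidorit

Rule 1 (stop-cluster i-epenthesis): /b/ and /k/ form a stop–stop cluster, so [i] is inserted between them. /p/ and /t/ form a stop–stop cluster, so [i] is inserted between them. /niribkiapturitz/ → niribikiapituritz.
Rule 2 (intervocalic voicing): /k/ is a voiceless stop between vowels /i/ and /i/, so it voices to [g]. /p/ is a voiceless stop between vowels /a/ and /i/, so it voices to [b]. /t/ is a voiceless stop between vowels /i/ and /u/, so it voices to [d]. /niribikiapituritz/ → niribigiabiduritz.
Rule 3 (pre-rhotic lowering): /i/ is a high vowel immediately before /r/, so it lowers to [e]. /u/ is a high vowel immediately before /r/, so it lowers to [o]. /niribigiabiduritz/ → neribigiabidoritz.
Rule 4 (final cluster simplification): /z/ is the second consonant of a word-final cluster /tz/, so it deletes. /neribigiabidoritz/ → neribigiabidorit.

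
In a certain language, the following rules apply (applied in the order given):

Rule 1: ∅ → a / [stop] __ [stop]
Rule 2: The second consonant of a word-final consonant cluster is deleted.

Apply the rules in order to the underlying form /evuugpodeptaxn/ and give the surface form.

Rule 1 (stop-cluster a-epenthesis): /g/ and /p/ form a stop–stop cluster, so [a] is inserted between them. /p/ and /t/ form a stop–stop cluster, so [a] is inserted between them. /evuugpodeptaxn/ → evuugapodepataxn.
Rule 2 (final cluster simplification): /n/ is the second consonant of a word-final cluster /xn/, so it deletes. /evuugapodepataxn/ → evuugapodepatax.

evuugapodepatax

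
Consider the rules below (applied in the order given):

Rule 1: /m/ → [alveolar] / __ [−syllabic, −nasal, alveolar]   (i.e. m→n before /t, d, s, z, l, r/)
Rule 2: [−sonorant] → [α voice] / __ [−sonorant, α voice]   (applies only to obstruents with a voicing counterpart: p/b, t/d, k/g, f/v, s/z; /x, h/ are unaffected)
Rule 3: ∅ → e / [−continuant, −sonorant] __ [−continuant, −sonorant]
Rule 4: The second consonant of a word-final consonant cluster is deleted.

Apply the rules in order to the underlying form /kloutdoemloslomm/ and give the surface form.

Rule 1 (nasal place assimilation): /m/ precedes the alveolar consonant /l/, so it assimilates in place to [n]. /kloutdoemloslomm/ → kloutdoenloslomm.
Rule 2 (regressive voicing assimilation): /t/ precedes the voiced obstruent /d/, so it voices to [d] by assimilation. /kloutdoenloslomm/ → klouddoenloslomm.
Rule 3 (stop-cluster e-epenthesis): /d/ and /d/ form a stop–stop cluster, so [e] is inserted between them. /klouddoenloslomm/ → kloudedoenloslomm.
Rule 4 (final cluster simplification): /m/ is the second consonant of a word-final cluster /mm/, so it deletes. /kloudedoenloslomm/ → kloudedoenloslom.

kloudedoenloslom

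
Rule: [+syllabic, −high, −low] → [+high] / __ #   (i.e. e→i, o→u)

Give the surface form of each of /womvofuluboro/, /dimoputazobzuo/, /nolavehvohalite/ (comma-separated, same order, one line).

womvofuluboru, dimoputazobzuu, nolavehvohaliti

/womvofuluboro/: /o/ is a mid vowel in word-final position, so it raises to [u]. → [womvofuluboru].
/dimoputazobzuo/: /o/ is a mid vowel in word-final position, so it raises to [u]. → [dimoputazobzuu].
/nolavehvohalite/: /e/ is a mid vowel in word-final position, so it raises to [i]. → [nolavehvohaliti].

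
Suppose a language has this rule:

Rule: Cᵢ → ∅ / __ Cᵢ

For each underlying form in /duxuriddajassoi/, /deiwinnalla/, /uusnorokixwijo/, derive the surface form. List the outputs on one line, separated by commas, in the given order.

/duxuriddajassoi/: /dd/ is a geminate; the first /d/ deletes. /ss/ is a geminate; the first /s/ deletes. → [duxuridajasoi].
/deiwinnalla/: /nn/ is a geminate; the first /n/ deletes. /ll/ is a geminate; the first /l/ deletes. → [deiwinala].
/uusnorokixwijo/: the rule's environment is not met; surfaces unchanged as [uusnorokixwijo].

duxuridajasoi, deiwinala, uusnorokixwijo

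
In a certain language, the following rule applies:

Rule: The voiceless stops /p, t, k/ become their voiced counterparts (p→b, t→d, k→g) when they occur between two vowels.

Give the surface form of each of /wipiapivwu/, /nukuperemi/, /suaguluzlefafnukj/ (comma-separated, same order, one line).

/wipiapivwu/: /p/ is a voiceless stop between vowels /i/ and /i/, so it voices to [b]. /p/ is a voiceless stop between vowels /a/ and /i/, so it voices to [b]. → [wibiabivwu].
/nukuperemi/: /k/ is a voiceless stop between vowels /u/ and /u/, so it voices to [g]. /p/ is a voiceless stop between vowels /u/ and /e/, so it voices to [b]. → [nuguberemi].
/suaguluzlefafnukj/: the rule's environment is not met; surfaces unchanged as [suaguluzlefafnukj].

wibiabivwu, nuguberemi, suaguluzlefafnukj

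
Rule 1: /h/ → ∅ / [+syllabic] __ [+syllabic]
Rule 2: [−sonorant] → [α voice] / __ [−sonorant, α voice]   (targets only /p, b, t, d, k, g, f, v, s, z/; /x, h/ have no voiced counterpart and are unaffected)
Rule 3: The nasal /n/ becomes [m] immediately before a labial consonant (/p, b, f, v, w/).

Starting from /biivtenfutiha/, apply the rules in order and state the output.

biiftemfutia

Rule 1 (intervocalic h-deletion): /h/ occurs between vowels /i/ and /a/, so it deletes. /biivtenfutiha/ → biivtenfutia.
Rule 2 (regressive voicing assimilation): /v/ precedes the voiceless obstruent /t/, so it devoices to [f] by assimilation. /biivtenfutia/ → biiftenfutia.
Rule 3 (nasal place assimilation): /n/ precedes the labial consonant /f/, so it assimilates in place to [m]. /biiftenfutia/ → biiftemfutia.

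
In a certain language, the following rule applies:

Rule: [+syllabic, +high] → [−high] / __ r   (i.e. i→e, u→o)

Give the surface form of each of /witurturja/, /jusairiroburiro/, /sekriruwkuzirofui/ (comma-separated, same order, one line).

/witurturja/: /u/ is a high vowel immediately before /r/, so it lowers to [o]. /u/ is a high vowel immediately before /r/, so it lowers to [o]. → [witortorja].
/jusairiroburiro/: /i/ is a high vowel immediately before /r/, so it lowers to [e]. /i/ is a high vowel immediately before /r/, so it lowers to [e]. /u/ is a high vowel immediately before /r/, so it lowers to [o]. /i/ is a high vowel immediately before /r/, so it lowers to [e]. → [jusaereroborero].
/sekriruwkuzirofui/: /i/ is a high vowel immediately before /r/, so it lowers to [e]. /i/ is a high vowel immediately before /r/, so it lowers to [e]. → [sekreruwkuzerofui].

witortorja, jusaereroborero, sekreruwkuzerofui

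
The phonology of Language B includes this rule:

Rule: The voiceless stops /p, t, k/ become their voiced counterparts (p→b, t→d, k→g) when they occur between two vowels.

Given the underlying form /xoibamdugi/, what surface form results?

No segment of /xoibamdugi/ meets the structural description of the rule, so the form surfaces unchanged.

xoibamdugi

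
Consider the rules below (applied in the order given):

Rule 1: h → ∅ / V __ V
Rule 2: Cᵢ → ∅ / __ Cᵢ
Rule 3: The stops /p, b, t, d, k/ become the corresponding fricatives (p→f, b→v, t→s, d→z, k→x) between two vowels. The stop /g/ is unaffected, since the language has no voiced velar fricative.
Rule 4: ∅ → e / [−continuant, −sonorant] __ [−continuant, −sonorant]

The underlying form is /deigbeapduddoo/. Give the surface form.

deigebeapeduzoo

Rule 1 (intervocalic h-deletion): no segment meets the environment; /deigbeapduddoo/ is unchanged.
Rule 2 (degemination): /dd/ is a geminate; the first /d/ deletes. /deigbeapduddoo/ → deigbeapdudoo.
Rule 3 (intervocalic spirantization): /d/ is a stop between vowels /u/ and /o/, so it spirantizes to the fricative [z]. /deigbeapdudoo/ → deigbeapduzoo.
Rule 4 (stop-cluster e-epenthesis): /g/ and /b/ form a stop–stop cluster, so [e] is inserted between them. /p/ and /d/ form a stop–stop cluster, so [e] is inserted between them. /deigbeapduzoo/ → deigebeapeduzoo.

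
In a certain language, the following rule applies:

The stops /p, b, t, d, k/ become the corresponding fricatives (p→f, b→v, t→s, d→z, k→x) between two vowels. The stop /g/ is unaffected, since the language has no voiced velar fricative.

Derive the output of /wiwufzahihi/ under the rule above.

wiwufzahihi

No segment of /wiwufzahihi/ meets the structural description of the rule, so the form surfaces unchanged.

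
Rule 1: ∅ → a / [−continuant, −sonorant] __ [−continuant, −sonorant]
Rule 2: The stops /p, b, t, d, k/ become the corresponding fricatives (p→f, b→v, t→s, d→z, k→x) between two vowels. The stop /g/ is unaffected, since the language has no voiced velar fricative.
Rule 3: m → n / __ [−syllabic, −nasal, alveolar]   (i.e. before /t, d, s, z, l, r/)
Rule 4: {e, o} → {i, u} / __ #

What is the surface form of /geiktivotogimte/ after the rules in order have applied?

geixasivosoginti

Rule 1 (stop-cluster a-epenthesis): /k/ and /t/ form a stop–stop cluster, so [a] is inserted between them. /geiktivotogimte/ → geikativotogimte.
Rule 2 (intervocalic spirantization): /k/ is a stop between vowels /i/ and /a/, so it spirantizes to the fricative [x]. /t/ is a stop between vowels /a/ and /i/, so it spirantizes to the fricative [s]. /t/ is a stop between vowels /o/ and /o/, so it spirantizes to the fricative [s]. /geikativotogimte/ → geixasivosogimte.
Rule 3 (nasal place assimilation): /m/ precedes the alveolar consonant /t/, so it assimilates in place to [n]. /geixasivosogimte/ → geixasivosoginte.
Rule 4 (final vowel raising): /e/ is a mid vowel in word-final position, so it raises to [i]. /geixasivosoginte/ → geixasivosoginti.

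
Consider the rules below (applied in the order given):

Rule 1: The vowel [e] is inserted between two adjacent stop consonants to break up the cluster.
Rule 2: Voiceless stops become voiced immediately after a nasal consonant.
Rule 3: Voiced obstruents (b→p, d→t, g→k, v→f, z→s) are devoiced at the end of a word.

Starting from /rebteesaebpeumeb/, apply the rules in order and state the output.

Rule 1 (stop-cluster e-epenthesis): /b/ and /t/ form a stop–stop cluster, so [e] is inserted between them. /b/ and /p/ form a stop–stop cluster, so [e] is inserted between them. /rebteesaebpeumeb/ → rebeteesaebepeumeb.
Rule 2 (post-nasal voicing): no segment meets the environment; /rebeteesaebepeumeb/ is unchanged.
Rule 3 (final devoicing): /b/ is a voiced obstruent in word-final position, so it devoices to [p]. /rebeteesaebepeumeb/ → rebeteesaebepeumep.

rebeteesaebepeumep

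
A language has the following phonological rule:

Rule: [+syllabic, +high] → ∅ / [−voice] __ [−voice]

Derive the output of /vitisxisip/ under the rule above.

/i/ is a high vowel flanked by voiceless consonants /t/ and /s/, so it deletes.
/i/ is a high vowel flanked by voiceless consonants /x/ and /s/, so it deletes.
/i/ is a high vowel flanked by voiceless consonants /s/ and /p/, so it deletes.
Surface form: [vitsxsp].

vitsxsp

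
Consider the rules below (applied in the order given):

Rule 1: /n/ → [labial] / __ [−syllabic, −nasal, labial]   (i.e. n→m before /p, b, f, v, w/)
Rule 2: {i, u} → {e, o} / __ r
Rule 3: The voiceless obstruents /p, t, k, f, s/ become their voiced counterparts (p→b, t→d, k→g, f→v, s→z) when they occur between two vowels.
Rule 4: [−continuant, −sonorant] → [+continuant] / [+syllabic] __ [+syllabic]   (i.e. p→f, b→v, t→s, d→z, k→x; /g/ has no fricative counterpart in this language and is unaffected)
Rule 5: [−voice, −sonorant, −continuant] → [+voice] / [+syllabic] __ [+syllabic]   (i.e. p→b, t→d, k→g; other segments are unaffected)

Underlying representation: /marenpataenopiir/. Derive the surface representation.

Rule 1 (nasal place assimilation): /n/ precedes the labial consonant /p/, so it assimilates in place to [m]. /marenpataenopiir/ → marempataenopiir.
Rule 2 (pre-rhotic lowering): /i/ is a high vowel immediately before /r/, so it lowers to [e]. /marempataenopiir/ → marempataenopier.
Rule 3 (intervocalic voicing): /t/ is a voiceless obstruent between vowels /a/ and /a/, so it voices to [d]. /p/ is a voiceless obstruent between vowels /o/ and /i/, so it voices to [b]. /marempataenopier/ → marempadaenobier.
Rule 4 (intervocalic spirantization): /d/ is a stop between vowels /a/ and /a/, so it spirantizes to the fricative [z]. /b/ is a stop between vowels /o/ and /i/, so it spirantizes to the fricative [v]. /marempadaenobier/ → marempazaenovier.
Rule 5 (intervocalic voicing): no segment meets the environment; /marempazaenovier/ is unchanged.

marempazaenovier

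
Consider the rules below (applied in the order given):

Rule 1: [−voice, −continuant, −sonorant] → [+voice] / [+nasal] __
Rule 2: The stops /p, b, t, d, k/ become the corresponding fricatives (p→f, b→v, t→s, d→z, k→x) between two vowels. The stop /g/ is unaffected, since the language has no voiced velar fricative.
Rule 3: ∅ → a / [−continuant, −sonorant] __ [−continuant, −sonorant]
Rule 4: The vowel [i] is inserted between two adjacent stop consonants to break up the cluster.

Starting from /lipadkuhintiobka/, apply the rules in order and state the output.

lifadakuhindiobaka

Rule 1 (post-nasal voicing): /t/ is a voiceless stop immediately after the nasal /n/, so it voices to [d]. /lipadkuhintiobka/ → lipadkuhindiobka.
Rule 2 (intervocalic spirantization): /p/ is a stop between vowels /i/ and /a/, so it spirantizes to the fricative [f]. /lipadkuhindiobka/ → lifadkuhindiobka.
Rule 3 (stop-cluster a-epenthesis): /d/ and /k/ form a stop–stop cluster, so [a] is inserted between them. /b/ and /k/ form a stop–stop cluster, so [a] is inserted between them. /lifadkuhindiobka/ → lifadakuhindiobaka.
Rule 4 (stop-cluster i-epenthesis): no segment meets the environment; /lifadakuhindiobaka/ is unchanged.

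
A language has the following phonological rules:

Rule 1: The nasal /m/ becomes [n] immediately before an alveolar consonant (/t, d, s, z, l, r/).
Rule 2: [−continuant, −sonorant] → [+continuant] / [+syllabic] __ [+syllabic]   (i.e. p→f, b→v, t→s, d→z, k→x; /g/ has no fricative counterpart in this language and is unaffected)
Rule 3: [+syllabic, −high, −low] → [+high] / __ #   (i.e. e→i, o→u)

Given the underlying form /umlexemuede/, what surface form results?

unlexemuezi

Rule 1 (nasal place assimilation): /m/ precedes the alveolar consonant /l/, so it assimilates in place to [n]. /umlexemuede/ → unlexemuede.
Rule 2 (intervocalic spirantization): /d/ is a stop between vowels /e/ and /e/, so it spirantizes to the fricative [z]. /unlexemuede/ → unlexemueze.
Rule 3 (final vowel raising): /e/ is a mid vowel in word-final position, so it raises to [i]. /unlexemueze/ → unlexemuezi.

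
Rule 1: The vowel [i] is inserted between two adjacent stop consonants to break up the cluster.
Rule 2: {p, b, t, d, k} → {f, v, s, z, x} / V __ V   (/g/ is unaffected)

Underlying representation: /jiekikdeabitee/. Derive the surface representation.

jiexixizeavisee

Rule 1 (stop-cluster i-epenthesis): /k/ and /d/ form a stop–stop cluster, so [i] is inserted between them. /jiekikdeabitee/ → jiekikideabitee.
Rule 2 (intervocalic spirantization): /k/ is a stop between vowels /e/ and /i/, so it spirantizes to the fricative [x]. /k/ is a stop between vowels /i/ and /i/, so it spirantizes to the fricative [x]. /d/ is a stop between vowels /i/ and /e/, so it spirantizes to the fricative [z]. /b/ is a stop between vowels /a/ and /i/, so it spirantizes to the fricative [v]. /t/ is a stop between vowels /i/ and /e/, so it spirantizes to the fricative [s]. /jiekikideabitee/ → jiexixizeavisee.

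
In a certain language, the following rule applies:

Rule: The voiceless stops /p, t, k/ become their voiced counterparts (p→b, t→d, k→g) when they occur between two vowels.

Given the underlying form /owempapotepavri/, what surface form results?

owempabodebavri

Scanning /owempapotepavri/: /p/ at position 5 is not in the conditioning environment; /p/ is a voiceless stop between vowels /a/ and /o/, so it voices to [b]; /t/ is a voiceless stop between vowels /o/ and /e/, so it voices to [d]; /p/ is a voiceless stop between vowels /e/ and /a/, so it voices to [b].
Result: [owempabodebavri].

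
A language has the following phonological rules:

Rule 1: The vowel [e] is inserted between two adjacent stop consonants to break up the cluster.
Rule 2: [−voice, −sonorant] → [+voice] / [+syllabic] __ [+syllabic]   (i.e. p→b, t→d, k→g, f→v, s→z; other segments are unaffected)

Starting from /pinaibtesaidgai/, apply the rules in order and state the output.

pinaibedezaidegai

Rule 1 (stop-cluster e-epenthesis): /b/ and /t/ form a stop–stop cluster, so [e] is inserted between them. /d/ and /g/ form a stop–stop cluster, so [e] is inserted between them. /pinaibtesaidgai/ → pinaibetesaidegai.
Rule 2 (intervocalic voicing): /t/ is a voiceless obstruent between vowels /e/ and /e/, so it voices to [d]. /s/ is a voiceless obstruent between vowels /e/ and /a/, so it voices to [z]. /pinaibetesaidegai/ → pinaibedezaidegai.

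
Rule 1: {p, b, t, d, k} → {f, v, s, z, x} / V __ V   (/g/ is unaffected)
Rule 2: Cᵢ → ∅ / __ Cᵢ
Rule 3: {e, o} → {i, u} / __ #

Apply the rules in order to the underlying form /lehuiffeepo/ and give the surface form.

Rule 1 (intervocalic spirantization): /p/ is a stop between vowels /e/ and /o/, so it spirantizes to the fricative [f]. /lehuiffeepo/ → lehuiffeefo.
Rule 2 (degemination): /ff/ is a geminate; the first /f/ deletes. /lehuiffeefo/ → lehuifeefo.
Rule 3 (final vowel raising): /o/ is a mid vowel in word-final position, so it raises to [u]. /lehuifeefo/ → lehuifeefu.

lehuifeefu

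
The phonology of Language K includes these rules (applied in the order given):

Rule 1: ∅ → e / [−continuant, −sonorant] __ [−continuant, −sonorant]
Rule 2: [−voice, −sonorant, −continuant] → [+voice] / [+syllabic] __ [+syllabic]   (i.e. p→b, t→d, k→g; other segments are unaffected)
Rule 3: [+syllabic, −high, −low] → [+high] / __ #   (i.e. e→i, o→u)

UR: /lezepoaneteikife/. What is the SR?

lezeboanedeigifi

Rule 1 (stop-cluster e-epenthesis): no segment meets the environment; /lezepoaneteikife/ is unchanged.
Rule 2 (intervocalic voicing): /p/ is a voiceless stop between vowels /e/ and /o/, so it voices to [b]. /t/ is a voiceless stop between vowels /e/ and /e/, so it voices to [d]. /k/ is a voiceless stop between vowels /i/ and /i/, so it voices to [g]. /lezepoaneteikife/ → lezeboanedeigife.
Rule 3 (final vowel raising): /e/ is a mid vowel in word-final position, so it raises to [i]. /lezeboanedeigife/ → lezeboanedeigifi.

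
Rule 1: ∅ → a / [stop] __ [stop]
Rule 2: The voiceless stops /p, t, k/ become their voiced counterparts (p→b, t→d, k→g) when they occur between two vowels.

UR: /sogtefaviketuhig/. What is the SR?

Rule 1 (stop-cluster a-epenthesis): /g/ and /t/ form a stop–stop cluster, so [a] is inserted between them. /sogtefaviketuhig/ → sogatefaviketuhig.
Rule 2 (intervocalic voicing): /t/ is a voiceless stop between vowels /a/ and /e/, so it voices to [d]. /k/ is a voiceless stop between vowels /i/ and /e/, so it voices to [g]. /t/ is a voiceless stop between vowels /e/ and /u/, so it voices to [d]. /sogatefaviketuhig/ → sogadefavigeduhig.

sogadefavigeduhig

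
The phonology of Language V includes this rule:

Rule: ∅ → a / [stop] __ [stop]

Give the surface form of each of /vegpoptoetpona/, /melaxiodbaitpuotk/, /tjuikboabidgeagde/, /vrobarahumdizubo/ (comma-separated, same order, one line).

/vegpoptoetpona/: /g/ and /p/ form a stop–stop cluster, so [a] is inserted between them. /p/ and /t/ form a stop–stop cluster, so [a] is inserted between them. /t/ and /p/ form a stop–stop cluster, so [a] is inserted between them. → [vegapopatoetapona].
/melaxiodbaitpuotk/: /d/ and /b/ form a stop–stop cluster, so [a] is inserted between them. /t/ and /p/ form a stop–stop cluster, so [a] is inserted between them. /t/ and /k/ form a stop–stop cluster, so [a] is inserted between them. → [melaxiodabaitapuotak].
/tjuikboabidgeagde/: /k/ and /b/ form a stop–stop cluster, so [a] is inserted between them. /d/ and /g/ form a stop–stop cluster, so [a] is inserted between them. /g/ and /d/ form a stop–stop cluster, so [a] is inserted between them. → [tjuikaboabidageagade].
/vrobarahumdizubo/: the rule's environment is not met; surfaces unchanged as [vrobarahumdizubo].

vegapopatoetapona, melaxiodabaitapuotak, tjuikaboabidageagade, vrobarahumdizubo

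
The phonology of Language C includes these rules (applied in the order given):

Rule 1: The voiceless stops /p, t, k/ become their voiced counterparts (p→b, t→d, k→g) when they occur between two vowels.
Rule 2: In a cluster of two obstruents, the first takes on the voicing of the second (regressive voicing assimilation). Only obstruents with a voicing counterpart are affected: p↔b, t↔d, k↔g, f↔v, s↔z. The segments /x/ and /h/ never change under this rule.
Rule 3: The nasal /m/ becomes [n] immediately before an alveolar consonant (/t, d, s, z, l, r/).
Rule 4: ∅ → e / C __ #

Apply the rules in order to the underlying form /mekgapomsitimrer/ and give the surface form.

Rule 1 (intervocalic voicing): /p/ is a voiceless stop between vowels /a/ and /o/, so it voices to [b]. /t/ is a voiceless stop between vowels /i/ and /i/, so it voices to [d]. /mekgapomsitimrer/ → mekgabomsidimrer.
Rule 2 (regressive voicing assimilation): /k/ precedes the voiced obstruent /g/, so it voices to [g] by assimilation. /mekgabomsidimrer/ → meggabomsidimrer.
Rule 3 (nasal place assimilation): /m/ precedes the alveolar consonant /s/, so it assimilates in place to [n]. /m/ precedes the alveolar consonant /r/, so it assimilates in place to [n]. /meggabomsidimrer/ → meggabonsidinrer.
Rule 4 (final e-epenthesis): the form ends in the consonant /r/, so [e] is inserted word-finally. /meggabonsidinrer/ → meggabonsidinrere.

meggabonsidinrere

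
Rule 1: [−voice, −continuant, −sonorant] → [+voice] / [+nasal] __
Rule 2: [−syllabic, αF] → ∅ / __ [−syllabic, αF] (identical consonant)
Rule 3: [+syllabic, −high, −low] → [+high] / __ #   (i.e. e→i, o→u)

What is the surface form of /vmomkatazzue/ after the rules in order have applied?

vmomgatazui

Rule 1 (post-nasal voicing): /k/ is a voiceless stop immediately after the nasal /m/, so it voices to [g]. /vmomkatazzue/ → vmomgatazzue.
Rule 2 (degemination): /zz/ is a geminate; the first /z/ deletes. /vmomgatazzue/ → vmomgatazue.
Rule 3 (final vowel raising): /e/ is a mid vowel in word-final position, so it raises to [i]. /vmomgatazue/ → vmomgatazui.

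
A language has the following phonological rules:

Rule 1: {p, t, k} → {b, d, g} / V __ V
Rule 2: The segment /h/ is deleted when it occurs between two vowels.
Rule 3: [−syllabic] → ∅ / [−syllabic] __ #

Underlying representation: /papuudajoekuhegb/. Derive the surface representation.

Rule 1 (intervocalic voicing): /p/ is a voiceless stop between vowels /a/ and /u/, so it voices to [b]. /k/ is a voiceless stop between vowels /e/ and /u/, so it voices to [g]. /papuudajoekuhegb/ → pabuudajoeguhegb.
Rule 2 (intervocalic h-deletion): /h/ occurs between vowels /u/ and /e/, so it deletes. /pabuudajoeguhegb/ → pabuudajoeguegb.
Rule 3 (final cluster simplification): /b/ is the second consonant of a word-final cluster /gb/, so it deletes. /pabuudajoeguegb/ → pabuudajoegueg.

pabuudajoegueg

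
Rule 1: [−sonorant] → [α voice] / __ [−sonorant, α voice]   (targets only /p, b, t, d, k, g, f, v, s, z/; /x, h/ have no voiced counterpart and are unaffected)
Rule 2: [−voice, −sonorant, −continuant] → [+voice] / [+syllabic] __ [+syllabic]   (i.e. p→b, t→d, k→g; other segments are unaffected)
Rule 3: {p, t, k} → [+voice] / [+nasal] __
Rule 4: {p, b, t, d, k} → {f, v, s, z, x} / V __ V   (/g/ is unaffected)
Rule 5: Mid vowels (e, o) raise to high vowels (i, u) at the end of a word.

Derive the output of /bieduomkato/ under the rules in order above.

biezuomgazu

Rule 1 (regressive voicing assimilation): no segment meets the environment; /bieduomkato/ is unchanged.
Rule 2 (intervocalic voicing): /t/ is a voiceless stop between vowels /a/ and /o/, so it voices to [d]. /bieduomkato/ → bieduomkado.
Rule 3 (post-nasal voicing): /k/ is a voiceless stop immediately after the nasal /m/, so it voices to [g]. /bieduomkado/ → bieduomgado.
Rule 4 (intervocalic spirantization): /d/ is a stop between vowels /e/ and /u/, so it spirantizes to the fricative [z]. /d/ is a stop between vowels /a/ and /o/, so it spirantizes to the fricative [z]. /bieduomgado/ → biezuomgazo.
Rule 5 (final vowel raising): /o/ is a mid vowel in word-final position, so it raises to [u]. /biezuomgazo/ → biezuomgazu.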